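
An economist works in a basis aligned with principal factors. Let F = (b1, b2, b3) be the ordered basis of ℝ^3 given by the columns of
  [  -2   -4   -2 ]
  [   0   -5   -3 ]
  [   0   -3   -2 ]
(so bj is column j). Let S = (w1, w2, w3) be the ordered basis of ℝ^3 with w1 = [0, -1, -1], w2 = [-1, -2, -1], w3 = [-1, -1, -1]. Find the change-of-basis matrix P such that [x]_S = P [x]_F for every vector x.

Let M have columns bj and N have columns wj. Then for every x, N [x]_S = x = M [x]_F, so P = N^(-1) M.
Since det N = 1, N^(-1) has integer entries; multiplying gives P = [[-2, -1, 0], [0, 2, 1], [2, 2, 1]].

[[-2, -1, 0], [0, 2, 1], [2, 2, 1]]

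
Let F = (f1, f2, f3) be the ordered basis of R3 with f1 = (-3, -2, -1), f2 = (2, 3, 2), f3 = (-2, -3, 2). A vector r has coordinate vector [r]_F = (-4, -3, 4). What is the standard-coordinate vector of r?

(-2, -13, 6)

r = M [r]_F, where M has columns f1, ..., f3.
Carrying out the matrix-vector product, r = (-2, -13, 6).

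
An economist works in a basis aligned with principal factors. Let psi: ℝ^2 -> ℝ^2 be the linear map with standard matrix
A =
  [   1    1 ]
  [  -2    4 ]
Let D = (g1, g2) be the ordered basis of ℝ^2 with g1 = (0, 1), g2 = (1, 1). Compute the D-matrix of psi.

[[3, 0], [1, 2]]

The j-th column of [psi]_D is [psi(gj)]_D.
psi(g1) = A g1 = (1, 4) = 3g1 + g2, so column 1 is (3, 1).
Repeating for g2 and assembling the columns gives [[3, 0], [1, 2]].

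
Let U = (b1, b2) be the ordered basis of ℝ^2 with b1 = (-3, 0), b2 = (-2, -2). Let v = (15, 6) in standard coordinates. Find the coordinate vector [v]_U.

(-3, -3)

Write v = c_1 b1 + c_2 b2 and solve for the c_i.
System: -3c_1 - 2c_2 = 15, 0c_1 - 2c_2 = 6; solving gives c_1 = -3, c_2 = -3.
Check: -3b1 - 3b2 = (15, 6).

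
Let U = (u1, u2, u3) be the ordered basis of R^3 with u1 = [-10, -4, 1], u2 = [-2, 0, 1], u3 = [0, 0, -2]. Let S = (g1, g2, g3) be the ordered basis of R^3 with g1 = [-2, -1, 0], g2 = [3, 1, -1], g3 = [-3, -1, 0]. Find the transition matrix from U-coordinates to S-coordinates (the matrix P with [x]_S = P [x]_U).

Column j of P is [uj]_S, since P maps U-coordinates to S-coordinates.
Expressing u1 in S: u1 = 2g1 - g2 + g3, so column 1 of P is [2, -1, 1].
Doing the same for each uj gives P = [[2, -2, 0], [-1, -1, 2], [1, 1, 2]].

[[2, -2, 0], [-1, -1, 2], [1, 1, 2]]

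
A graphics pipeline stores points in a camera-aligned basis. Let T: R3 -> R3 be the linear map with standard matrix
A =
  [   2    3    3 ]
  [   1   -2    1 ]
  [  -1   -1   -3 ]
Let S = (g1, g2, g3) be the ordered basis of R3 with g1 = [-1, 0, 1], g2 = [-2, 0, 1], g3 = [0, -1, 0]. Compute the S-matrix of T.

[[-3, -3, -1], [1, 2, 2], [0, 1, -2]]

Let P have columns g1, ..., g3. Then [T]_S = P^(-1) A P.
Here det P = 1, so P^(-1) is integer; computing A P first and then P^(-1)(A P) gives [[-3, -3, -1], [1, 2, 2], [0, 1, -2]].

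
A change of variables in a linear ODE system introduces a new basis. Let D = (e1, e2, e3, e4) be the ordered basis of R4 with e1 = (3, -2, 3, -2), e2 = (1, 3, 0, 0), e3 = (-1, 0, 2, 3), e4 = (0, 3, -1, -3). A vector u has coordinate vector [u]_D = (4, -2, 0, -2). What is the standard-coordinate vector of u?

(10, -20, 14, -2)

By definition u = 4e1 - 2e2 + 0·e3 - 2e4.
Summing componentwise gives (10, -20, 14, -2).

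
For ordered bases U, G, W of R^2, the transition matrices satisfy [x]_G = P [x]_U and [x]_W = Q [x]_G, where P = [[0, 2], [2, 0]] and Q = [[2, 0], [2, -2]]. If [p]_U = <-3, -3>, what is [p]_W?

<-12, 0>

First [p]_G = P [p]_U = <-6, -6>.
Then [p]_W = Q [p]_G = <-12, 0>.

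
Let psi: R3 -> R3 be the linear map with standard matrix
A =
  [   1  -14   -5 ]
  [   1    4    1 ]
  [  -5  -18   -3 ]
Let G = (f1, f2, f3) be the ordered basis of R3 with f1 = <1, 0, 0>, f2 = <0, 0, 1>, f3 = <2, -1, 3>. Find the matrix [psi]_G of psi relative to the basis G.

[[3, -3, 3], [-2, 0, 2], [-1, -1, -1]]

With P the matrix whose columns are f1, ..., f3, [psi]_G = P^(-1) A P.
Column by column: psi(f1) = A f1 = <1, 1, -5>; its G-coordinates <3, -2, -1> give column 1.
Continuing for each basis vector yields [psi]_G = [[3, -3, 3], [-2, 0, 2], [-1, -1, -1]].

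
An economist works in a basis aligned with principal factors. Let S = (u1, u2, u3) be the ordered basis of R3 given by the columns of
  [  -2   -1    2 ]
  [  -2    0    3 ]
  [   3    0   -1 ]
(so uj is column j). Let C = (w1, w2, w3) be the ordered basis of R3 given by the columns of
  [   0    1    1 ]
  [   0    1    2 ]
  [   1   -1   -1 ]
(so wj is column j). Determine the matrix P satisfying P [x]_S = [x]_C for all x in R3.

[[1, -1, 1], [-2, -2, 1], [0, 1, 1]]

Column j of P is [uj]_C, since P maps S-coordinates to C-coordinates.
Expressing u1 in C: u1 = w1 - 2w2 + 0·w3, so column 1 of P is [1, -2, 0].
Doing the same for each uj gives P = [[1, -1, 1], [-2, -2, 1], [0, 1, 1]].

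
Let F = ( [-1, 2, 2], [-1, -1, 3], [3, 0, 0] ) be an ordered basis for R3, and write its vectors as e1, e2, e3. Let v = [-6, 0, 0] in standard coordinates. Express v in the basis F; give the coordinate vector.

[v]_F is the unique c with M c = v, where M has columns e1, ..., e3.
Solving this 3x3 system gives c = (0, 0, -2).
Check: 0·e1 + 0·e2 - 2e3 = [-6, 0, 0].

[0, 0, -2]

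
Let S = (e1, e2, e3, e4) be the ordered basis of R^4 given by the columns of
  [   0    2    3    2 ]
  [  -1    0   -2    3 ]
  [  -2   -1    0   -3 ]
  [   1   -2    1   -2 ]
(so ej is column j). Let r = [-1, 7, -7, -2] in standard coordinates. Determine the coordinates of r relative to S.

[r]_S is the unique c with M c = r, where M has columns e1, ..., e4.
Row-reducing the augmented matrix [M | r] gives c = (1, -1, -1, 2).
Check: e1 - e2 - e3 + 2e4 = [-1, 7, -7, -2].

[1, -1, -1, 2]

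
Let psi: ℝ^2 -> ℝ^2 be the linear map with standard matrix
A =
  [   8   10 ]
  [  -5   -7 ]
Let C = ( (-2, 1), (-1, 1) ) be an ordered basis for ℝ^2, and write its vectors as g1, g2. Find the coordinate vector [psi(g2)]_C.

Column 2 of [psi]_C is the C-coordinate vector of psi(g2).
In standard coordinates psi(g2) = A g2 = (2, -2).
Converting to C: (2, -2) = 0·g1 - 2g2, so the coordinate vector is (0, -2).

(0, -2)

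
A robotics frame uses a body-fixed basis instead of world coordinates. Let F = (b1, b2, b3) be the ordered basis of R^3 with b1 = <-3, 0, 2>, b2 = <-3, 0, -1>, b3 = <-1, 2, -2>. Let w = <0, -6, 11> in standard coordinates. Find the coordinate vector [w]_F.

Write w = c_1 b1 + ... + c_3 b3 and solve for the c_i.
Row-reducing the augmented matrix [M | w] gives c = (2, -1, -3).
Check: 2b1 - b2 - 3b3 = <0, -6, 11>.

<2, -1, -3>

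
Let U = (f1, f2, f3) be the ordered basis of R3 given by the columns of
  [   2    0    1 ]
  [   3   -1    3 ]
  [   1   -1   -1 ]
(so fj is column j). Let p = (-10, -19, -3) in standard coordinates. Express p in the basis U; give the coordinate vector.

Write p = c_1 f1 + ... + c_3 f3 and solve for the c_i.
Row-reducing the augmented matrix [M | p] gives c = (-4, 1, -2).
Check: -4f1 + f2 - 2f3 = (-10, -19, -3).

(-4, 1, -2)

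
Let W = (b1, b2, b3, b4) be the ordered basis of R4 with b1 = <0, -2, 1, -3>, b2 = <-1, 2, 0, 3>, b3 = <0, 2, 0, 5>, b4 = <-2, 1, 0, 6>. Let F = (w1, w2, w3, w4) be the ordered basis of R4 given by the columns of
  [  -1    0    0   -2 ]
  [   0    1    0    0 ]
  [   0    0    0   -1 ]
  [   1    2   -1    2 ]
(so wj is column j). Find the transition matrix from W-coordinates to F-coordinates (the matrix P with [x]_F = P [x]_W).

Let M have columns bj and N have columns wj. Then for every x, N [x]_F = x = M [x]_W, so P = N^(-1) M.
Since det N = 1, N^(-1) has integer entries; multiplying gives P = [[2, 1, 0, 2], [-2, 2, 2, 1], [-1, 2, -1, -2], [-1, 0, 0, 0]].

[[2, 1, 0, 2], [-2, 2, 2, 1], [-1, 2, -1, -2], [-1, 0, 0, 0]]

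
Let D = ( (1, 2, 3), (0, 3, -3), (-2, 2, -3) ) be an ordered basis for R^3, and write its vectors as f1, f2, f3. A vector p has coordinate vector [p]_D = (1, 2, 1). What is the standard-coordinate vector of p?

(-1, 10, -6)

The coordinates say p = f1 + 2f2 + f3; adding the scaled basis vectors gives (-1, 10, -6).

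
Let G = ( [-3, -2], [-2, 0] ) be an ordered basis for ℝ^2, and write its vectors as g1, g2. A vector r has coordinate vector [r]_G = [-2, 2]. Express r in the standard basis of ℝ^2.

The coordinates say r = -2g1 + 2g2; adding the scaled basis vectors gives [2, 4].

[2, 4]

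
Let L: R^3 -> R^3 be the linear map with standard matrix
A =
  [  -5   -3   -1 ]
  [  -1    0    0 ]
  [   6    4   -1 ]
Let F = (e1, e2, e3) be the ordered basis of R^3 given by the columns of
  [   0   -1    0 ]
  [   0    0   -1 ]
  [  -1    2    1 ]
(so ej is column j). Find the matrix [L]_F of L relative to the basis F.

Let P have columns e1, ..., e3. Then [L]_F = P^(-1) A P.
Here det P = -1, so P^(-1) is integer; computing A P first and then P^(-1)(A P) gives [[-3, 1, 1], [-1, -3, -2], [0, -1, 0]].

[[-3, 1, 1], [-1, -3, -2], [0, -1, 0]]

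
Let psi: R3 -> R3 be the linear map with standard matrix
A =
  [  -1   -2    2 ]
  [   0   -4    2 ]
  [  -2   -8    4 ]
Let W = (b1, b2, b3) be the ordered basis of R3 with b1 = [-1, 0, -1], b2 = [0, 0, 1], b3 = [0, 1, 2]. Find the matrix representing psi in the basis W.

[[1, -2, -2], [3, -2, -2], [-2, 2, 0]]

Let P have columns b1, ..., b3. Then [psi]_W = P^(-1) A P.
Here det P = 1, so P^(-1) is integer; computing A P first and then P^(-1)(A P) gives [[1, -2, -2], [3, -2, -2], [-2, 2, 0]].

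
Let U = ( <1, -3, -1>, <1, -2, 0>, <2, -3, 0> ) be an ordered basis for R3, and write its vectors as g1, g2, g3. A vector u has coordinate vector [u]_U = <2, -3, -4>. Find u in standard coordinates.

By definition u = 2g1 - 3g2 - 4g3.
Summing componentwise gives <-9, 12, -2>.

<-9, 12, -2>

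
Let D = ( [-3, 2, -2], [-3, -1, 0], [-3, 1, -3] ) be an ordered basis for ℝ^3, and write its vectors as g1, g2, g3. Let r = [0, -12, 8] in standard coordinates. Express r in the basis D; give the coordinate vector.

We seek scalars with c_1 g1 + ... + c_3 g3 = r; equivalently solve M c = r where the columns of M are g1, ..., g3.
Row-reducing the augmented matrix [M | r] gives c = (-4, 4, 0).
Check: -4g1 + 4g2 + 0·g3 = [0, -12, 8].

[-4, 4, 0]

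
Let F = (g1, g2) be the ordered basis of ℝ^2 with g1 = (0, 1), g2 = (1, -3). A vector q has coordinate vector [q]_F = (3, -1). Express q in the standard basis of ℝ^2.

(-1, 6)

The coordinates say q = 3g1 - g2; adding the scaled basis vectors gives (-1, 6).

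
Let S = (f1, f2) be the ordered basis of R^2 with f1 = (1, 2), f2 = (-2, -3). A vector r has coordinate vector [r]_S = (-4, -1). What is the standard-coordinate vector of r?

r = M [r]_S, where M has columns f1, f2.
Carrying out the matrix-vector product, r = (-2, -5).

(-2, -5)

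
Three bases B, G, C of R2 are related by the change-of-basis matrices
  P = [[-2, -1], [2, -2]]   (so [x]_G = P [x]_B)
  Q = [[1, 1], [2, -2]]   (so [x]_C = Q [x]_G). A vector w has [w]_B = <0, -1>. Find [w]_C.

Apply P to get G-coordinates <1, 2>, then Q to get C-coordinates.
The result is [w]_C = <3, -2>.

<3, -2>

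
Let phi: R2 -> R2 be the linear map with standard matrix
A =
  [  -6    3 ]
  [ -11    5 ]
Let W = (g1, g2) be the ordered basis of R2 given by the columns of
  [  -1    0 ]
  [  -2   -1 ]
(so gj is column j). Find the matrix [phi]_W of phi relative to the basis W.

[[0, 3], [-1, -1]]

With P the matrix whose columns are g1, g2, [phi]_W = P^(-1) A P.
Column by column: phi(g1) = A g1 = <0, 1>; its W-coordinates <0, -1> give column 1.
Continuing for each basis vector yields [phi]_W = [[0, 3], [-1, -1]].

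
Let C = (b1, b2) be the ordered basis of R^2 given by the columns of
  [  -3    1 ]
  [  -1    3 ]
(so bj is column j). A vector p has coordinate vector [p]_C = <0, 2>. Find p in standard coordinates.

<2, 6>

By definition p = 0·b1 + 2b2.
Summing componentwise gives <2, 6>.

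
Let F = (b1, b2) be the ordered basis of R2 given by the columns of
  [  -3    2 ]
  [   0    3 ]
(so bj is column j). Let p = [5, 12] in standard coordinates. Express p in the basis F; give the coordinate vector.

[1, 4]

We seek scalars with c_1 b1 + c_2 b2 = p; equivalently solve M c = p where the columns of M are b1, b2.
System: -3c_1 + 2c_2 = 5, 0c_1 + 3c_2 = 12; solving gives c_1 = 1, c_2 = 4.
Check: b1 + 4b2 = [5, 12].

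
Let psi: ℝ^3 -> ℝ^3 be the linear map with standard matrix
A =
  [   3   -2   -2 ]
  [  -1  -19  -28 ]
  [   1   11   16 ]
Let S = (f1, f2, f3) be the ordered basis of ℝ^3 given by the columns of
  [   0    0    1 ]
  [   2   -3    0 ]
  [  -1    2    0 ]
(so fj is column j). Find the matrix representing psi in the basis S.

With P the matrix whose columns are f1, ..., f3, [psi]_S = P^(-1) A P.
Column by column: psi(f1) = A f1 = [-2, -10, 6]; its S-coordinates [-2, 2, -2] give column 1.
Continuing for each basis vector yields [psi]_S = [[-2, -1, 1], [2, -1, 1], [-2, 2, 3]].

[[-2, -1, 1], [2, -1, 1], [-2, 2, 3]]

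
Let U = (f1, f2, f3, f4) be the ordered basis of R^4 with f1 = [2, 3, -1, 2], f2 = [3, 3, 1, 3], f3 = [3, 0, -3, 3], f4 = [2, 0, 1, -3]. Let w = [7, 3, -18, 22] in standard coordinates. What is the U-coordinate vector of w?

[w]_U is the unique c with M c = w, where M has columns f1, ..., f4.
Solving this 4x4 system gives c = (2, -1, 4, -3).
Check: 2f1 - f2 + 4f3 - 3f4 = [7, 3, -18, 22].

[2, -1, 4, -3]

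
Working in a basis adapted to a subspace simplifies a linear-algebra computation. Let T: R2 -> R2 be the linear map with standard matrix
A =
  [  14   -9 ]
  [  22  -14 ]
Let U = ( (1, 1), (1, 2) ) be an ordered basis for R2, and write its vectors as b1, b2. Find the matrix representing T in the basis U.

Let P have columns b1, b2. Then [T]_U = P^(-1) A P.
Here det P = 1, so P^(-1) is integer; computing A P first and then P^(-1)(A P) gives [[2, -2], [3, -2]].

[[2, -2], [3, -2]]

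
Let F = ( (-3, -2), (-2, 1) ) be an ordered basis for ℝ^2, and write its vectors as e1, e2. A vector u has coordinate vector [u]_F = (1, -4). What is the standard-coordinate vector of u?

(5, -6)

The coordinates say u = e1 - 4e2; adding the scaled basis vectors gives (5, -6).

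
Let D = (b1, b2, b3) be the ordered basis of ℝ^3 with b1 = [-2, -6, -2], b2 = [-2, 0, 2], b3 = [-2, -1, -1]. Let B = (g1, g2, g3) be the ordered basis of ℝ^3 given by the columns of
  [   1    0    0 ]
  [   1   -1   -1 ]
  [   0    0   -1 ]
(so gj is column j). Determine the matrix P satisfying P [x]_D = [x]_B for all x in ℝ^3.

[[-2, -2, -2], [2, 0, -2], [2, -2, 1]]

Let M have columns bj and N have columns gj. Then for every x, N [x]_B = x = M [x]_D, so P = N^(-1) M.
Since det N = 1, N^(-1) has integer entries; multiplying gives P = [[-2, -2, -2], [2, 0, -2], [2, -2, 1]].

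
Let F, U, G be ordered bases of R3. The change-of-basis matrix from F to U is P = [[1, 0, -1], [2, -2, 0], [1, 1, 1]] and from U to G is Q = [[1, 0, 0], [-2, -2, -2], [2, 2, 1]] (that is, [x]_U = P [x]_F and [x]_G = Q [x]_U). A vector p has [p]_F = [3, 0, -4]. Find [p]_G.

[7, -24, 25]

First [p]_U = P [p]_F = [7, 6, -1].
Then [p]_G = Q [p]_U = [7, -24, 25].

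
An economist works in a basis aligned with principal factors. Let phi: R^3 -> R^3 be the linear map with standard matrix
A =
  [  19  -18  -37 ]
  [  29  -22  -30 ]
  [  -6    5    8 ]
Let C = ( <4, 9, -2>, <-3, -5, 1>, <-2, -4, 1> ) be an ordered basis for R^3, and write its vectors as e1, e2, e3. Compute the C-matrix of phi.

[[0, -1, 3], [2, 2, 3], [3, -3, 3]]

Let P have columns e1, ..., e3. Then [phi]_C = P^(-1) A P.
Here det P = 1, so P^(-1) is integer; computing A P first and then P^(-1)(A P) gives [[0, -1, 3], [2, 2, 3], [3, -3, 3]].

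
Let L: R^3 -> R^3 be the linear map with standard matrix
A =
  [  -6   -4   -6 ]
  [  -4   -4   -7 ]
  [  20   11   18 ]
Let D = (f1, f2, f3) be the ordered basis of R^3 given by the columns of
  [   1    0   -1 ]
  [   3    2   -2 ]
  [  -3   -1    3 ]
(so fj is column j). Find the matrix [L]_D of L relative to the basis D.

Let P have columns f1, ..., f3. Then [L]_D = P^(-1) A P.
Here det P = 1, so P^(-1) is integer; computing A P first and then P^(-1)(A P) gives [[3, -1, -1], [1, 2, 0], [3, 1, 3]].

[[3, -1, -1], [1, 2, 0], [3, 1, 3]]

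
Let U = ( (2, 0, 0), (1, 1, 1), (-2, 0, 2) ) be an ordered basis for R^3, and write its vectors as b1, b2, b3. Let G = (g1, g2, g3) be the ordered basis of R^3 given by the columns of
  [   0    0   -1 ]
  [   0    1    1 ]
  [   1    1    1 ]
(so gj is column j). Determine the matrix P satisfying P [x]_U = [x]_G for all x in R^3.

[[0, 0, 2], [2, 2, -2], [-2, -1, 2]]

Let M have columns bj and N have columns gj. Then for every x, N [x]_G = x = M [x]_U, so P = N^(-1) M.
Since det N = 1, N^(-1) has integer entries; multiplying gives P = [[0, 0, 2], [2, 2, -2], [-2, -1, 2]].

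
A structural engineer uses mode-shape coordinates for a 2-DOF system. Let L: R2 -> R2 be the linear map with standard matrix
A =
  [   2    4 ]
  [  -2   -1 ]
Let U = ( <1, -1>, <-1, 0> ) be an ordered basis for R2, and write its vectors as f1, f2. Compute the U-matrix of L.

The j-th column of [L]_U is [L(fj)]_U.
L(f1) = A f1 = <-2, -1> = f1 + 3f2, so column 1 is <1, 3>.
Repeating for f2 and assembling the columns gives [[1, -2], [3, 0]].

[[1, -2], [3, 0]]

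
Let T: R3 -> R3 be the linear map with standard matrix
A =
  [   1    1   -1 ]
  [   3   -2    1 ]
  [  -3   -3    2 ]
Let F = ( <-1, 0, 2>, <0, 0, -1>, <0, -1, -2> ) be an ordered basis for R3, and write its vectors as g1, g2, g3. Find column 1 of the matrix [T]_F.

Compute T(g1) = A g1 = <-3, -1, 7> in standard coordinates.
Then write this in F-coordinates: solve for y in y_1 g1 + ... + y_3 g3 = <-3, -1, 7>.
This gives y = <3, -3, 1>, which is column 1 of [T]_F.

<3, -3, 1>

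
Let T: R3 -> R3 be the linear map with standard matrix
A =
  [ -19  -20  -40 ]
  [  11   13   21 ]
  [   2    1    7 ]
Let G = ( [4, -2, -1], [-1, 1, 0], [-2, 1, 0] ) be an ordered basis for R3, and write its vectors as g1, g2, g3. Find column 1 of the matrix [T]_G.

[1, -2, 1]

Compute T(g1) = A g1 = [4, -3, -1] in standard coordinates.
Then write this in G-coordinates: solve for y in y_1 g1 + ... + y_3 g3 = [4, -3, -1].
This gives y = [1, -2, 1], which is column 1 of [T]_G.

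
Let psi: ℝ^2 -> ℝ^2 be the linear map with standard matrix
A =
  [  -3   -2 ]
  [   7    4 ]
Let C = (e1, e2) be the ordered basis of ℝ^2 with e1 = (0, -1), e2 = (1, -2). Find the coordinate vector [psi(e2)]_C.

Column 2 of [psi]_C is the C-coordinate vector of psi(e2).
In standard coordinates psi(e2) = A e2 = (1, -1).
Converting to C: (1, -1) = -e1 + e2, so the coordinate vector is (-1, 1).

(-1, 1)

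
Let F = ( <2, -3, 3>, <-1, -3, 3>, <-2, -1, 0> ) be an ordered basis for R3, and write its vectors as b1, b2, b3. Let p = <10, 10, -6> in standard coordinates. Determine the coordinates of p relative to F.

<0, -2, -4>

Write p = c_1 b1 + ... + c_3 b3 and solve for the c_i.
Solving this 3x3 system gives c = (0, -2, -4).
Check: 0·b1 - 2b2 - 4b3 = <10, 10, -6>.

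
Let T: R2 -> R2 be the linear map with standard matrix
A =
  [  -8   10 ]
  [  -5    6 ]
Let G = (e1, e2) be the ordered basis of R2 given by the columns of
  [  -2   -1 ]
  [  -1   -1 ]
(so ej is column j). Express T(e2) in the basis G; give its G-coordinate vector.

<1, 0>

Column 2 of [T]_G is the G-coordinate vector of T(e2).
In standard coordinates T(e2) = A e2 = <-2, -1>.
Converting to G: <-2, -1> = e1 + 0·e2, so the coordinate vector is <1, 0>.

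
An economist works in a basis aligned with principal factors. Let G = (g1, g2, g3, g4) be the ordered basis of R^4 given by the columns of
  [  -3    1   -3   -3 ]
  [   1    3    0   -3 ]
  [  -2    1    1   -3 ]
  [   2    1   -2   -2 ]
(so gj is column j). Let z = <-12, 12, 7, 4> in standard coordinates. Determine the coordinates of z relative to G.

<3, 0, 4, -3>

We seek scalars with c_1 g1 + ... + c_4 g4 = z; equivalently solve M c = z where the columns of M are g1, ..., g4.
Solving this 4x4 system gives c = (3, 0, 4, -3).
Check: 3g1 + 0·g2 + 4g3 - 3g4 = <-12, 12, 7, 4>.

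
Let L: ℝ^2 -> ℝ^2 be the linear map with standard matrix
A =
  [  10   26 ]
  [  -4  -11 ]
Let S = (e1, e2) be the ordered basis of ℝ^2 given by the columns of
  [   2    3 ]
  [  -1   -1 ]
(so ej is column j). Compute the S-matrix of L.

[[-3, -1], [0, 2]]

Let P have columns e1, e2. Then [L]_S = P^(-1) A P.
Here det P = 1, so P^(-1) is integer; computing A P first and then P^(-1)(A P) gives [[-3, -1], [0, 2]].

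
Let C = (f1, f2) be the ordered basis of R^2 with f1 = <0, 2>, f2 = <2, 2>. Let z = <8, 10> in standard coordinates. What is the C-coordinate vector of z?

<1, 4>

[z]_C is the unique c with M c = z, where M has columns f1, f2.
System: 0c_1 + 2c_2 = 8, 2c_1 + 2c_2 = 10; solving gives c_1 = 1, c_2 = 4.
Check: f1 + 4f2 = <8, 10>.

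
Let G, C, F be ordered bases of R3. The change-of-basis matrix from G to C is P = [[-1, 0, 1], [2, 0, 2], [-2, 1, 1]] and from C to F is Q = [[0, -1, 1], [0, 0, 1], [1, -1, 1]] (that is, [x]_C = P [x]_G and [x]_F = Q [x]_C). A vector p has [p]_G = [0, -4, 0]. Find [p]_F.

First [p]_C = P [p]_G = [0, 0, -4].
Then [p]_F = Q [p]_C = [-4, -4, -4].

[-4, -4, -4]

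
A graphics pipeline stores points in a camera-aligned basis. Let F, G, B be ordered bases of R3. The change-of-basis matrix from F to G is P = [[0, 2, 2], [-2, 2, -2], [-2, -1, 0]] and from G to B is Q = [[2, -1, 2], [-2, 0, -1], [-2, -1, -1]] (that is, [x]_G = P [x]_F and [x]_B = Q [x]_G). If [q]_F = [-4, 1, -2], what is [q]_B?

[-4, -3, -17]

Apply P to get G-coordinates [-2, 14, 7], then Q to get B-coordinates.
The result is [q]_B = [-4, -3, -17].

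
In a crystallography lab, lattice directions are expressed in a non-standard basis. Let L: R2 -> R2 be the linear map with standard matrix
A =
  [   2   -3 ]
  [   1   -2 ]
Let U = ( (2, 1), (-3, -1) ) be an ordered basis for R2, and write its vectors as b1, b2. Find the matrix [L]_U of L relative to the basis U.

[[-1, 0], [-1, 1]]

The j-th column of [L]_U is [L(bj)]_U.
L(b1) = A b1 = (1, 0) = -b1 - b2, so column 1 is (-1, -1).
Repeating for b2 and assembling the columns gives [[-1, 0], [-1, 1]].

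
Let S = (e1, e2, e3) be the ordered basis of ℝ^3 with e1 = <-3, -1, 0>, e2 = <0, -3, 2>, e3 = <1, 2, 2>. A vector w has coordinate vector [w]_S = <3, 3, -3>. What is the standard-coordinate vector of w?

The coordinates say w = 3e1 + 3e2 - 3e3; adding the scaled basis vectors gives <-12, -18, 0>.

<-12, -18, 0>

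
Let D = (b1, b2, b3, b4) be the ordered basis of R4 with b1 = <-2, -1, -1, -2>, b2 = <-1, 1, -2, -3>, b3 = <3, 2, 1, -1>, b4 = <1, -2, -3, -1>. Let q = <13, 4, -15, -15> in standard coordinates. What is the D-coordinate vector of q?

We seek scalars with c_1 b1 + ... + c_4 b4 = q; equivalently solve M c = q where the columns of M are b1, ..., b4.
Solving this 4x4 system gives c = (-2, 4, 3, 4).
Check: -2b1 + 4b2 + 3b3 + 4b4 = <13, 4, -15, -15>.

<-2, 4, 3, 4>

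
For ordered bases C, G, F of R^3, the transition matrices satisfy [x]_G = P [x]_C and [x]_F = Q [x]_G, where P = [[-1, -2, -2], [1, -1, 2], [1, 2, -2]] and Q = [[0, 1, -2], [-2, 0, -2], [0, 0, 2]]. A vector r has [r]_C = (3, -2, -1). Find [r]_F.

Apply P to get G-coordinates (3, 3, 1), then Q to get F-coordinates.
The result is [r]_F = (1, -8, 2).

(1, -8, 2)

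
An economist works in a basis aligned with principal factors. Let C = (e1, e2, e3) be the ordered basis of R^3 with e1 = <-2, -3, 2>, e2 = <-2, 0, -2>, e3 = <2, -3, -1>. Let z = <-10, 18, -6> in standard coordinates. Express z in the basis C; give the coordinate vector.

<-2, 3, -4>

We seek scalars with c_1 e1 + ... + c_3 e3 = z; equivalently solve M c = z where the columns of M are e1, ..., e3.
Solving this 3x3 system gives c = (-2, 3, -4).
Check: -2e1 + 3e2 - 4e3 = <-10, 18, -6>.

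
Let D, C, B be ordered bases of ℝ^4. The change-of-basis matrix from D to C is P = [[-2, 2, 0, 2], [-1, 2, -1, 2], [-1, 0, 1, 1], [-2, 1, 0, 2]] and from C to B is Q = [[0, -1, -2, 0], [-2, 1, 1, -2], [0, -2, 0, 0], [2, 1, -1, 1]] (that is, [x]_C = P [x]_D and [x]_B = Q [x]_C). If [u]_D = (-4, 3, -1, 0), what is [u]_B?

First [u]_C = P [u]_D = (14, 11, 3, 11).
Then [u]_B = Q [u]_C = (-17, -36, -22, 47).

(-17, -36, -22, 47)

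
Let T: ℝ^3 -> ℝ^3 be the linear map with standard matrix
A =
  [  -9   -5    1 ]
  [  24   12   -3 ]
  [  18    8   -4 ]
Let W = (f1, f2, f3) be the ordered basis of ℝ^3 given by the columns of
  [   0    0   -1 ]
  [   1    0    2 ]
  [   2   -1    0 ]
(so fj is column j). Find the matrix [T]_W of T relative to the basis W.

The j-th column of [T]_W is [T(fj)]_W.
T(f1) = A f1 = (-3, 6, 0) = 0·f1 + 0·f2 + 3f3, so column 1 is (0, 0, 3).
Repeating for f2, f3 and assembling the columns gives [[0, 1, -2], [0, -2, -2], [3, 1, 1]].

[[0, 1, -2], [0, -2, -2], [3, 1, 1]]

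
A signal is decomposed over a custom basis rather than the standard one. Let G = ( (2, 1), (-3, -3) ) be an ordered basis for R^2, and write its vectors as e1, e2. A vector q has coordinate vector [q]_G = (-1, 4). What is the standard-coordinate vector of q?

q = M [q]_G, where M has columns e1, e2.
Carrying out the matrix-vector product, q = (-14, -13).

(-14, -13)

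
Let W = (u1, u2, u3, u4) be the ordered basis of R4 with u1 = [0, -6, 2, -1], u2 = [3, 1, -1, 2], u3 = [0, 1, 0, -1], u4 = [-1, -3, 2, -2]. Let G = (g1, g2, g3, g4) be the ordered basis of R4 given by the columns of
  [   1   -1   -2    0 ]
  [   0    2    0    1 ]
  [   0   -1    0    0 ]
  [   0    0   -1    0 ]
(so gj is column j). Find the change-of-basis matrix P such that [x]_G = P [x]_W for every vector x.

Let M have columns uj and N have columns gj. Then for every x, N [x]_G = x = M [x]_W, so P = N^(-1) M.
Since det N = 1, N^(-1) has integer entries; multiplying gives P = [[0, 0, 2, 1], [-2, 1, 0, -2], [1, -2, 1, 2], [-2, -1, 1, 1]].

[[0, 0, 2, 1], [-2, 1, 0, -2], [1, -2, 1, 2], [-2, -1, 1, 1]]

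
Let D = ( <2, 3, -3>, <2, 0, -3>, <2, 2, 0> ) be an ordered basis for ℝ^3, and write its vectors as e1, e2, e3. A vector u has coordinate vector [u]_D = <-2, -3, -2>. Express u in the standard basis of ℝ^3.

u = M [u]_D, where M has columns e1, ..., e3.
Carrying out the matrix-vector product, u = <-14, -10, 15>.

<-14, -10, 15>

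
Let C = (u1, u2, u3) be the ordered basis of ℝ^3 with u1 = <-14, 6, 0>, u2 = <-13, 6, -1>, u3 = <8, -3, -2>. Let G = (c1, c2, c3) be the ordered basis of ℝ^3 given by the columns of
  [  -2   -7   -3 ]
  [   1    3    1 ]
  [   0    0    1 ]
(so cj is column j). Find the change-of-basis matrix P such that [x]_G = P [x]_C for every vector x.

Take x = uj: its C-coordinates are the j-th standard unit vector, so P e_j — column j of P — equals [uj]_G.
u1 = 0·c1 + 2c2 + 0·c3, giving column 1 = <0, 2, 0>; repeating for each j gives P = [[0, 1, -1], [2, 2, 0], [0, -1, -2]].

[[0, 1, -1], [2, 2, 0], [0, -1, -2]]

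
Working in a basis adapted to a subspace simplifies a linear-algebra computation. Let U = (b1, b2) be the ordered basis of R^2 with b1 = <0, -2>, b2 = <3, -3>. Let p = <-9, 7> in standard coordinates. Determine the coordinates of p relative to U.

<1, -3>

We seek scalars with c_1 b1 + c_2 b2 = p; equivalently solve M c = p where the columns of M are b1, b2.
System: 0c_1 + 3c_2 = -9, -2c_1 - 3c_2 = 7; solving gives c_1 = 1, c_2 = -3.
Check: b1 - 3b2 = <-9, 7>.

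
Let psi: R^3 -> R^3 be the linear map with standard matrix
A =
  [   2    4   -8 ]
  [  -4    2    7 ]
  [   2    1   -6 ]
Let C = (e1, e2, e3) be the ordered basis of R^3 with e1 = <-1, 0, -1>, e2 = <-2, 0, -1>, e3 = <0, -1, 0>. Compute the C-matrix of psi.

[[-2, 0, -2], [-2, -2, 3], [3, -1, 2]]

Let P have columns e1, ..., e3. Then [psi]_C = P^(-1) A P.
Here det P = -1, so P^(-1) is integer; computing A P first and then P^(-1)(A P) gives [[-2, 0, -2], [-2, -2, 3], [3, -1, 2]].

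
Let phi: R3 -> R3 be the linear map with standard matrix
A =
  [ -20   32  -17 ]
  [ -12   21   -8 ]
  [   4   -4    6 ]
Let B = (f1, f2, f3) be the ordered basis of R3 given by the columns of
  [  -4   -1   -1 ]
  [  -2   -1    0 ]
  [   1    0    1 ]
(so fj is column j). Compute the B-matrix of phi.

[[1, 3, -1], [0, 3, -2], [-3, -3, 3]]

With P the matrix whose columns are f1, ..., f3, [phi]_B = P^(-1) A P.
Column by column: phi(f1) = A f1 = [-1, -2, -2]; its B-coordinates [1, 0, -3] give column 1.
Continuing for each basis vector yields [phi]_B = [[1, 3, -1], [0, 3, -2], [-3, -3, 3]].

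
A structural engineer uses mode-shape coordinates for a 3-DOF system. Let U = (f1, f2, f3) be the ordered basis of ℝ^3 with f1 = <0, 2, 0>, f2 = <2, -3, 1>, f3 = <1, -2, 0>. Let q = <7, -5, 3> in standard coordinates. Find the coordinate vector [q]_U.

[q]_U is the unique c with M c = q, where M has columns f1, ..., f3.
Solving this 3x3 system gives c = (3, 3, 1).
Check: 3f1 + 3f2 + f3 = <7, -5, 3>.

<3, 3, 1>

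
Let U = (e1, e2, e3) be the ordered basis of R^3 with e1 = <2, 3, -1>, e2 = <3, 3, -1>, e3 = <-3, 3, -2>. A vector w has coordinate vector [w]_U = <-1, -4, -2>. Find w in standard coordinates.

<-8, -21, 9>

w = M [w]_U, where M has columns e1, ..., e3.
Carrying out the matrix-vector product, w = <-8, -21, 9>.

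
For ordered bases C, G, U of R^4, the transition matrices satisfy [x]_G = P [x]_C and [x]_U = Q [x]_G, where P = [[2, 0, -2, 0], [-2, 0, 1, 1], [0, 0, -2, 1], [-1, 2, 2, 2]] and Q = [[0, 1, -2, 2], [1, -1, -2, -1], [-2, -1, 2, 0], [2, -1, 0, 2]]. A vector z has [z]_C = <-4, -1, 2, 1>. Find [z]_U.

<33, -25, 7, -19>

Composing the changes, [z]_U = Q P [z]_C.
Q P = [[-4, 4, 9, 3], [5, -2, -1, -5], [-2, 0, -1, 1], [4, 4, -1, 3]]; applying this to <-4, -1, 2, 1> gives <33, -25, 7, -19>.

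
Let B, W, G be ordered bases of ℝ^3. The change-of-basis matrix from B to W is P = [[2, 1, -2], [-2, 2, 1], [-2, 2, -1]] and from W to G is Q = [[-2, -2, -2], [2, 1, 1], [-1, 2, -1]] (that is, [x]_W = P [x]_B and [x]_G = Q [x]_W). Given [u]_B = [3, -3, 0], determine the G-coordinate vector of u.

First [u]_W = P [u]_B = [3, -12, -12].
Then [u]_G = Q [u]_W = [42, -18, -15].

[42, -18, -15]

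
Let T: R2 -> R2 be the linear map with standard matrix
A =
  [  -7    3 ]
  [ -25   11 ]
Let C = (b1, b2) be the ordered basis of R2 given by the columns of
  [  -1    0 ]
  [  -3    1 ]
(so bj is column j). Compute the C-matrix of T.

The j-th column of [T]_C is [T(bj)]_C.
T(b1) = A b1 = (-2, -8) = 2b1 - 2b2, so column 1 is (2, -2).
Repeating for b2 and assembling the columns gives [[2, -3], [-2, 2]].

[[2, -3], [-2, 2]]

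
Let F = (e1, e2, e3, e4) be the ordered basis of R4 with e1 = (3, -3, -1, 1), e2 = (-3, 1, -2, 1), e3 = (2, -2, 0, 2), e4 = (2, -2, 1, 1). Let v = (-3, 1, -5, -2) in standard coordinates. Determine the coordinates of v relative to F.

Write v = c_1 e1 + ... + c_4 e4 and solve for the c_i.
Row-reducing the augmented matrix [M | v] gives c = (2, 1, -2, -1).
Check: 2e1 + e2 - 2e3 - e4 = (-3, 1, -5, -2).

(2, 1, -2, -1)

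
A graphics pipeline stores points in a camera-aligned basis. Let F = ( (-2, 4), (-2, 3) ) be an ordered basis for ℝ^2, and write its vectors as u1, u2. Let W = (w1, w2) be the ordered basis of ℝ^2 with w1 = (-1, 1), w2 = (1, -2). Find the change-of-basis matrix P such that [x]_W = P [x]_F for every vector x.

Take x = uj: its F-coordinates are the j-th standard unit vector, so P e_j — column j of P — equals [uj]_W.
u1 = 0·w1 - 2w2, giving column 1 = (0, -2); repeating for each j gives P = [[0, 1], [-2, -1]].

[[0, 1], [-2, -1]]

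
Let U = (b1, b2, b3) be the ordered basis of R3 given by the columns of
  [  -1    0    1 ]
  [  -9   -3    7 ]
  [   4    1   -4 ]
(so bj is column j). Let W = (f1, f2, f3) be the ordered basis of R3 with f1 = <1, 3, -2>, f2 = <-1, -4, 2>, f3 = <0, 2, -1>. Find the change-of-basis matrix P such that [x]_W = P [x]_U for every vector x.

[[1, 1, 1], [2, 1, 0], [-2, -1, 2]]

Column j of P is [bj]_W, since P maps U-coordinates to W-coordinates.
Expressing b1 in W: b1 = f1 + 2f2 - 2f3, so column 1 of P is <1, 2, -2>.
Doing the same for each bj gives P = [[1, 1, 1], [2, 1, 0], [-2, -1, 2]].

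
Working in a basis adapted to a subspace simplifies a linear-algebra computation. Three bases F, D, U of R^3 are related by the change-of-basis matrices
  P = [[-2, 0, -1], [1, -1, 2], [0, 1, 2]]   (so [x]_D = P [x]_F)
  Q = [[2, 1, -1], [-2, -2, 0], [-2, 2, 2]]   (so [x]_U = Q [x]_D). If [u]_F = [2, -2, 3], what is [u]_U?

[-8, -6, 42]

Composing the changes, [u]_U = Q P [u]_F.
Q P = [[-3, -2, -2], [2, 2, -2], [6, 0, 10]]; applying this to [2, -2, 3] gives [-8, -6, 42].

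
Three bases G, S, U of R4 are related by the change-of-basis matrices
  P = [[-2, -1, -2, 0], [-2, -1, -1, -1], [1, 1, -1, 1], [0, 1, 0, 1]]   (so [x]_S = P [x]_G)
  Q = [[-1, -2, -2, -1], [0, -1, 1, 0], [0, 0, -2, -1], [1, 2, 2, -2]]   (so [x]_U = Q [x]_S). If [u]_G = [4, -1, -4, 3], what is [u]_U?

[-11, 16, -22, 5]

First [u]_S = P [u]_G = [1, -6, 10, 2].
Then [u]_U = Q [u]_S = [-11, 16, -22, 5].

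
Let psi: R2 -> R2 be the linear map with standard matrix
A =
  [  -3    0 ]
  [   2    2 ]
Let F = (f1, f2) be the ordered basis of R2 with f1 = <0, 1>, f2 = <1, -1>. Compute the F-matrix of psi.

Let P have columns f1, f2. Then [psi]_F = P^(-1) A P.
Here det P = -1, so P^(-1) is integer; computing A P first and then P^(-1)(A P) gives [[2, -3], [0, -3]].

[[2, -3], [0, -3]]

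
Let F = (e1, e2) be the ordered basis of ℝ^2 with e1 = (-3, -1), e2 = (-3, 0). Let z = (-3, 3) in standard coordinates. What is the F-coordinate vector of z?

We seek scalars with c_1 e1 + c_2 e2 = z; equivalently solve M c = z where the columns of M are e1, e2.
System: -3c_1 - 3c_2 = -3, -c_1 + 0c_2 = 3; solving gives c_1 = -3, c_2 = 4.
Check: -3e1 + 4e2 = (-3, 3).

(-3, 4)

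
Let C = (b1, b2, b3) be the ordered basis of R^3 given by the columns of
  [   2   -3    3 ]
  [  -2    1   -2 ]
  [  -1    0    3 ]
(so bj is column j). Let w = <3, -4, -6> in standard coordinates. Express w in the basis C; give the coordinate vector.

[w]_C is the unique c with M c = w, where M has columns b1, ..., b3.
Row-reducing the augmented matrix [M | w] gives c = (3, 0, -1).
Check: 3b1 + 0·b2 - b3 = <3, -4, -6>.

<3, 0, -1>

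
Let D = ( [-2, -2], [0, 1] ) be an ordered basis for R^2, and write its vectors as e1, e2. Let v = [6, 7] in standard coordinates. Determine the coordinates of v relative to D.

We seek scalars with c_1 e1 + c_2 e2 = v; equivalently solve M c = v where the columns of M are e1, e2.
System: -2c_1 + 0c_2 = 6, -2c_1 + c_2 = 7; solving gives c_1 = -3, c_2 = 1.
Check: -3e1 + e2 = [6, 7].

[-3, 1]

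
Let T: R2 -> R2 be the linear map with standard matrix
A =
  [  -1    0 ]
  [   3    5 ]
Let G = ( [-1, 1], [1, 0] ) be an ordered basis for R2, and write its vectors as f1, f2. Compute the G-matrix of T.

Let P have columns f1, f2. Then [T]_G = P^(-1) A P.
Here det P = -1, so P^(-1) is integer; computing A P first and then P^(-1)(A P) gives [[2, 3], [3, 2]].

[[2, 3], [3, 2]]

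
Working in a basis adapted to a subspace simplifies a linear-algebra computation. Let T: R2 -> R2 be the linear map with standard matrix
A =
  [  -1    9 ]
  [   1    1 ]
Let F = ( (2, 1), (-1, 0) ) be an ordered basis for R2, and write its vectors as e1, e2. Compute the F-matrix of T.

With P the matrix whose columns are e1, e2, [T]_F = P^(-1) A P.
Column by column: T(e1) = A e1 = (7, 3); its F-coordinates (3, -1) give column 1.
Continuing for each basis vector yields [T]_F = [[3, -1], [-1, -3]].

[[3, -1], [-1, -3]]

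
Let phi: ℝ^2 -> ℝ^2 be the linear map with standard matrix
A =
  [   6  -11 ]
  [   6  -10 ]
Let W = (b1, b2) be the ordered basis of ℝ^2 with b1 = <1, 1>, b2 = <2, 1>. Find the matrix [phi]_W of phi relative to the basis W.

[[-3, 3], [-1, -1]]

Let P have columns b1, b2. Then [phi]_W = P^(-1) A P.
Here det P = -1, so P^(-1) is integer; computing A P first and then P^(-1)(A P) gives [[-3, 3], [-1, -1]].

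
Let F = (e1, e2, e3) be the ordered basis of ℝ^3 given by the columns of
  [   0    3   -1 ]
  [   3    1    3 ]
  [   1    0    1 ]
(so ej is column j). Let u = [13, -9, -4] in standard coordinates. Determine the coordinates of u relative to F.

We seek scalars with c_1 e1 + ... + c_3 e3 = u; equivalently solve M c = u where the columns of M are e1, ..., e3.
Row-reducing the augmented matrix [M | u] gives c = (0, 3, -4).
Check: 0·e1 + 3e2 - 4e3 = [13, -9, -4].

[0, 3, -4]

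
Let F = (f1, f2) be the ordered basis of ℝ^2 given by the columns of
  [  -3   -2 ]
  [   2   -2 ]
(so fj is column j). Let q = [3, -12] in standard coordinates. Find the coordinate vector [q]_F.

[-3, 3]

[q]_F is the unique c with M c = q, where M has columns f1, f2.
System: -3c_1 - 2c_2 = 3, 2c_1 - 2c_2 = -12; solving gives c_1 = -3, c_2 = 3.
Check: -3f1 + 3f2 = [3, -12].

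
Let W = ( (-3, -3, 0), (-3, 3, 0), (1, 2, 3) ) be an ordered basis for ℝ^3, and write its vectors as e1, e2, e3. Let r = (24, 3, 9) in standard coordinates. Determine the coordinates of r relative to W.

[r]_W is the unique c with M c = r, where M has columns e1, ..., e3.
Gaussian elimination on [M | r] yields c = (-3, -4, 3).
Check: -3e1 - 4e2 + 3e3 = (24, 3, 9).

(-3, -4, 3)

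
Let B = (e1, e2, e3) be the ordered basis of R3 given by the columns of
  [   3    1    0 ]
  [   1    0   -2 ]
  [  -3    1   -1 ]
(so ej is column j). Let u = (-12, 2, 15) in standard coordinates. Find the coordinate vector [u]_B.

We seek scalars with c_1 e1 + ... + c_3 e3 = u; equivalently solve M c = u where the columns of M are e1, ..., e3.
Row-reducing the augmented matrix [M | u] gives c = (-4, 0, -3).
Check: -4e1 + 0·e2 - 3e3 = (-12, 2, 15).

(-4, 0, -3)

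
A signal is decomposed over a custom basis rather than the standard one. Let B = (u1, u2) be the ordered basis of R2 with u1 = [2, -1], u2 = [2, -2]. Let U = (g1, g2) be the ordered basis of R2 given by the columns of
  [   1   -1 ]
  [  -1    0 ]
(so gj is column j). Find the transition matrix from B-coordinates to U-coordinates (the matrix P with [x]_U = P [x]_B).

Column j of P is [uj]_U, since P maps B-coordinates to U-coordinates.
Expressing u1 in U: u1 = g1 - g2, so column 1 of P is [1, -1].
Doing the same for each uj gives P = [[1, 2], [-1, 0]].

[[1, 2], [-1, 0]]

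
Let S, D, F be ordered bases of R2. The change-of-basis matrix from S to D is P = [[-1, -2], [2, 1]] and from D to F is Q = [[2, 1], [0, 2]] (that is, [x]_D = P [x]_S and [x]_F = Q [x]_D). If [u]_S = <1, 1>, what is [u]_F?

<-3, 6>

Apply P to get D-coordinates <-3, 3>, then Q to get F-coordinates.
The result is [u]_F = <-3, 6>.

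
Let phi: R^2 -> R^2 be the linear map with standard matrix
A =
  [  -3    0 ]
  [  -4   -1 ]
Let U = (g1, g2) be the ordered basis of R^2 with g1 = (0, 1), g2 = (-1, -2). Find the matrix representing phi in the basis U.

[[-1, 0], [0, -3]]

The j-th column of [phi]_U is [phi(gj)]_U.
phi(g1) = A g1 = (0, -1) = -g1 + 0·g2, so column 1 is (-1, 0).
Repeating for g2 and assembling the columns gives [[-1, 0], [0, -3]].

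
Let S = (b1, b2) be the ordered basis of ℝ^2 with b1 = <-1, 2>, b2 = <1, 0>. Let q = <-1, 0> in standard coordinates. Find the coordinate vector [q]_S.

[q]_S is the unique c with M c = q, where M has columns b1, b2.
System: -c_1 + c_2 = -1, 2c_1 + 0c_2 = 0; solving gives c_1 = 0, c_2 = -1.
Check: 0·b1 - b2 = <-1, 0>.

<0, -1>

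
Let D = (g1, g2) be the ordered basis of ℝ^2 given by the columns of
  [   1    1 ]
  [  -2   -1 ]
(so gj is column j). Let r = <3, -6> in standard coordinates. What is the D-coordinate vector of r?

[r]_D is the unique c with M c = r, where M has columns g1, g2.
System: c_1 + c_2 = 3, -2c_1 - c_2 = -6; solving gives c_1 = 3, c_2 = 0.
Check: 3g1 + 0·g2 = <3, -6>.

<3, 0>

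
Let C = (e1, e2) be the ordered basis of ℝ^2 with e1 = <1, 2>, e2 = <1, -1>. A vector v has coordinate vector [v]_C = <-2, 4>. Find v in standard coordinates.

v = M [v]_C, where M has columns e1, e2.
Carrying out the matrix-vector product, v = <2, -8>.

<2, -8>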